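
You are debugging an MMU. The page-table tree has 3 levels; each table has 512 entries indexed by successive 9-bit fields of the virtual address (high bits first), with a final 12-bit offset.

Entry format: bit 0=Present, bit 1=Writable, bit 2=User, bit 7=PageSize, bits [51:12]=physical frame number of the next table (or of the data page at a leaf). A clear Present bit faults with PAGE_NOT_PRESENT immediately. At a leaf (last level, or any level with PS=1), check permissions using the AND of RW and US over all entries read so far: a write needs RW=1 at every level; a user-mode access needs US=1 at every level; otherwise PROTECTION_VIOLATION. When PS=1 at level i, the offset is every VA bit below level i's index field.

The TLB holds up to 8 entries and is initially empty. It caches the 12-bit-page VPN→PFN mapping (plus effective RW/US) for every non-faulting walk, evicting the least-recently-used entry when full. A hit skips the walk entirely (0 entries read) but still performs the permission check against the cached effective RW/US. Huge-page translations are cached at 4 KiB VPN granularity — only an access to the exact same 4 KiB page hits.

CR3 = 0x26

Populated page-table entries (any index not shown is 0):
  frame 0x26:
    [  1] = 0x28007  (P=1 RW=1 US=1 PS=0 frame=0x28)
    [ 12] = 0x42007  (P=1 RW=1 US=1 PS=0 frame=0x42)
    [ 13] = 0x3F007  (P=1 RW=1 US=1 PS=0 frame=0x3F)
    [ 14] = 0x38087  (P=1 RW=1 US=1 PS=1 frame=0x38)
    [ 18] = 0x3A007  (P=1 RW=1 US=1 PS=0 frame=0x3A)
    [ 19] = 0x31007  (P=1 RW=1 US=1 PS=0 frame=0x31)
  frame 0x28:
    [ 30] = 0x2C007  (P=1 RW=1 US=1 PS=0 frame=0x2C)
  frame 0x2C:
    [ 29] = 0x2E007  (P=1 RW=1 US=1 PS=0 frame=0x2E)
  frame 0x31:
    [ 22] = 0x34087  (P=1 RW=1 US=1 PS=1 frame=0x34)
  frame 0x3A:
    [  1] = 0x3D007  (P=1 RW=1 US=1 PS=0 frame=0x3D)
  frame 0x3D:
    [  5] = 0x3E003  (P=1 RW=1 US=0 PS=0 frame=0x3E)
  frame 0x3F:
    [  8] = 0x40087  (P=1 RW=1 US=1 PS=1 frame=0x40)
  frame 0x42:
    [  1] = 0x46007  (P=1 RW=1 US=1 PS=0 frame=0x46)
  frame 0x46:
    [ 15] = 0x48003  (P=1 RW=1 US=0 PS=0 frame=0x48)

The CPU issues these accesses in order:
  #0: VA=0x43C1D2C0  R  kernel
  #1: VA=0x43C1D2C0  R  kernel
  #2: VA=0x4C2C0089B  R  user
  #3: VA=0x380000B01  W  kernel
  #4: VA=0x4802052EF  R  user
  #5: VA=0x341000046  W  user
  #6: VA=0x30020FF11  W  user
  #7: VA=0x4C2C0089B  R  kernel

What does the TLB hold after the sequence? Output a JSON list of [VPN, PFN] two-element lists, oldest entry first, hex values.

Trace:
#0 VA=0x43C1D2C0 (r,kernel):
  L0 @0x26[1] → 0x28007  P=1,RW=1,US=1,PS=0
  L1 @0x28[30] → 0x2C007  P=1,RW=1,US=1,PS=0
  L2 @0x2C[29] → 0x2E007  P=1,RW=1,US=1,PS=0
  ✓ 0x2E2C0  — 3 lookups
#1 VA=0x43C1D2C0 (r,kernel):
  TLB hit vpn=0x43C1D → PA=0x2E2C0
#2 VA=0x4C2C0089B (r,user):
  L0 @0x26[19] → 0x31007  P=1,RW=1,US=1,PS=0
  L1 @0x31[22] → 0x34087  P=1,RW=1,US=1,PS=1
  ✓ 0x3489B (huge @L1)  — 2 lookups
#3 VA=0x380000B01 (w,kernel):
  L0 @0x26[14] → 0x38087  P=1,RW=1,US=1,PS=1
  ✓ 0x38B01 (huge @L0)  — 1 lookups
#4 VA=0x4802052EF (r,user):
  L0 @0x26[18] → 0x3A007  P=1,RW=1,US=1,PS=0
  L1 @0x3A[1] → 0x3D007  P=1,RW=1,US=1,PS=0
  L2 @0x3D[5] → 0x3E003  P=1,RW=1,US=0,PS=0
  ⇒ fault: PROTECTION_VIOLATION  — 3 lookups
#5 VA=0x341000046 (w,user):
  L0 @0x26[13] → 0x3F007  P=1,RW=1,US=1,PS=0
  L1 @0x3F[8] → 0x40087  P=1,RW=1,US=1,PS=1
  ✓ 0x40046 (huge @L1)  — 2 lookups
#6 VA=0x30020FF11 (w,user):
  L0 @0x26[12] → 0x42007  P=1,RW=1,US=1,PS=0
  L1 @0x42[1] → 0x46007  P=1,RW=1,US=1,PS=0
  L2 @0x46[15] → 0x48003  P=1,RW=1,US=0,PS=0
  ⇒ fault: PROTECTION_VIOLATION  — 3 lookups
#7 VA=0x4C2C0089B (r,kernel):
  TLB hit vpn=0x4C2C00 → PA=0x3489B

TLB: [["0x43C1D", "0x2E"], ["0x380000", "0x38"], ["0x341000", "0x40"], ["0x4C2C00", "0x34"]]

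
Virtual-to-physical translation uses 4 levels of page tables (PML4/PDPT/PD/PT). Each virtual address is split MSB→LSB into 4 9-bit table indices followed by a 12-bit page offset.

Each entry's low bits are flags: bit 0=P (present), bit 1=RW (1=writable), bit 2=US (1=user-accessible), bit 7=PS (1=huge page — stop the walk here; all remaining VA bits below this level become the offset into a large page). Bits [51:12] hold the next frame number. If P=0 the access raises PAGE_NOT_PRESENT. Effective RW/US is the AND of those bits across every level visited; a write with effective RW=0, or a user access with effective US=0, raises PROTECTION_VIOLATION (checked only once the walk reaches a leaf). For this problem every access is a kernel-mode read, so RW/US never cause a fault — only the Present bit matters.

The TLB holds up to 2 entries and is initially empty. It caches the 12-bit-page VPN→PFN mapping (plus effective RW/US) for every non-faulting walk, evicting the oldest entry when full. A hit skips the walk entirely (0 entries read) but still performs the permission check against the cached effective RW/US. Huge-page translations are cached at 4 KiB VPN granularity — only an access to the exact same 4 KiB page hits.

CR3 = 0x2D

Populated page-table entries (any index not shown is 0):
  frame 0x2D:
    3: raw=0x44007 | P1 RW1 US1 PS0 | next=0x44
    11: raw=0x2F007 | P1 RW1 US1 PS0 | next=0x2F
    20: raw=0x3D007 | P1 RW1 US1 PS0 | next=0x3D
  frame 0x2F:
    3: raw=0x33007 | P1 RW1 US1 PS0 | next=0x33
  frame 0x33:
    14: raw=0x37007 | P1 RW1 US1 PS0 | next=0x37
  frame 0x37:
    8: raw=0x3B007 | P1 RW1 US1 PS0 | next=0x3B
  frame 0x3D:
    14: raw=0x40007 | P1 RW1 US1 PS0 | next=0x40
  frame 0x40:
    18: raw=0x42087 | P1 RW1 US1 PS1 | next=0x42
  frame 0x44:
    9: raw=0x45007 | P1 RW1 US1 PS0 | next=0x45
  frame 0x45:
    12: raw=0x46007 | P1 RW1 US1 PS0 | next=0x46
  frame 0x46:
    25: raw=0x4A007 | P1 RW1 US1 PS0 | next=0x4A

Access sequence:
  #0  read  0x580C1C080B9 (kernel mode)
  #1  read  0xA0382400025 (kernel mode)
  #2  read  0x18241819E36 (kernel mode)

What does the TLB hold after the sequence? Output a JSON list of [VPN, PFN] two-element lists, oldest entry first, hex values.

Walk each access:
#0 VA=0x580C1C080B9 (r,kernel):
  lvl0: tbl 0x2D, slot 11 ⇒ 0x2F007 (P1/RW1/US1/PS0)
  lvl1: tbl 0x2F, slot 3 ⇒ 0x33007 (P1/RW1/US1/PS0)
  lvl2: tbl 0x33, slot 14 ⇒ 0x37007 (P1/RW1/US1/PS0)
  lvl3: tbl 0x37, slot 8 ⇒ 0x3B007 (P1/RW1/US1/PS0)
  ✓ 0x3B0B9  — 4 lookups
#1 VA=0xA0382400025 (r,kernel):
  lvl0: tbl 0x2D, slot 20 ⇒ 0x3D007 (P1/RW1/US1/PS0)
  lvl1: tbl 0x3D, slot 14 ⇒ 0x40007 (P1/RW1/US1/PS0)
  lvl2: tbl 0x40, slot 18 ⇒ 0x42087 (P1/RW1/US1/PS1)
  ✓ 0x42025 (huge @L2)  — 3 lookups
#2 VA=0x18241819E36 (r,kernel):
  lvl0: tbl 0x2D, slot 3 ⇒ 0x44007 (P1/RW1/US1/PS0)
  lvl1: tbl 0x44, slot 9 ⇒ 0x45007 (P1/RW1/US1/PS0)
  lvl2: tbl 0x45, slot 12 ⇒ 0x46007 (P1/RW1/US1/PS0)
  lvl3: tbl 0x46, slot 25 ⇒ 0x4A007 (P1/RW1/US1/PS0)
  ✓ 0x4AE36  — 4 lookups

TLB: [["0xA0382400", "0x42"], ["0x18241819", "0x4A"]]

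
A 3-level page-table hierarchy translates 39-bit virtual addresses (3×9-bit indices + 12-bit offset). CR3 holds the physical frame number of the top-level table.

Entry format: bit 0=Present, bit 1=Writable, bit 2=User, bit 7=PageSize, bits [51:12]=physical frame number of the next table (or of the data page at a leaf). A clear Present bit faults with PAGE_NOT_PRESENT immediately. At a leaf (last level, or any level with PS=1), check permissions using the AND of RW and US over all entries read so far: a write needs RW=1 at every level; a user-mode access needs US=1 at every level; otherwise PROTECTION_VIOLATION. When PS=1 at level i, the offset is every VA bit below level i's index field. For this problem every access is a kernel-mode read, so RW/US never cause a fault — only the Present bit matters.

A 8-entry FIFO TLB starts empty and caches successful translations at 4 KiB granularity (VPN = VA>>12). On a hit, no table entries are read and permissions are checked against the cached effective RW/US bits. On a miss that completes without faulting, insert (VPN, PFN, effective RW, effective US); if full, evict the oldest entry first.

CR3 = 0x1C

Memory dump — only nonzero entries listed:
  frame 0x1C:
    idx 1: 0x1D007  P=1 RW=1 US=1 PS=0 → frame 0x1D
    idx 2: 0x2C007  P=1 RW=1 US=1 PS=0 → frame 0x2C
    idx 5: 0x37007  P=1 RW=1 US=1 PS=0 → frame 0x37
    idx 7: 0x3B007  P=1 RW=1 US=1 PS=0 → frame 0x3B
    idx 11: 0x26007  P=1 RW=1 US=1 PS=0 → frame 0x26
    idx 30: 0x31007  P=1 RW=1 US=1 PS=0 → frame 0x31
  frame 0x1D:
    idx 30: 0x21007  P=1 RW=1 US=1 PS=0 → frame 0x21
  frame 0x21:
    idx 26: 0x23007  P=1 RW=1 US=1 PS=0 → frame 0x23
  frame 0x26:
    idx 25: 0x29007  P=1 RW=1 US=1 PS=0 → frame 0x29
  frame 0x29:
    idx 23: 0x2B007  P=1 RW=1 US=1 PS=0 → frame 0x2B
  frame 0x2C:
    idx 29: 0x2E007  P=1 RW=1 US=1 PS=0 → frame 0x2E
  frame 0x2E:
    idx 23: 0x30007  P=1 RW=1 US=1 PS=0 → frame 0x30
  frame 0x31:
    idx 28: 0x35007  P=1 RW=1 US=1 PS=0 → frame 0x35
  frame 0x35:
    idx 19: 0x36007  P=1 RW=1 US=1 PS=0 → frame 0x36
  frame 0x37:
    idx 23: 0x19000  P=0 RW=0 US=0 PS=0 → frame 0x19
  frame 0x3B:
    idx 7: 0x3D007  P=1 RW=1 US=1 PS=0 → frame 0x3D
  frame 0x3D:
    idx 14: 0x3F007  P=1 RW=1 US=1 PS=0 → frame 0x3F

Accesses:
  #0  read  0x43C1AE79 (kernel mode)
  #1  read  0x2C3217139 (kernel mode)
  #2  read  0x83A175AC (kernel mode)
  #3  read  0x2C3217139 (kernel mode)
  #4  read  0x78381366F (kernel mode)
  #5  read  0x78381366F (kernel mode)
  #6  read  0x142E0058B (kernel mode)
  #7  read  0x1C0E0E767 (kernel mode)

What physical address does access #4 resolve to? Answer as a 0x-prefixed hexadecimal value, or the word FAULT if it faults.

Trace:
#0 VA=0x43C1AE79 (r,kernel):
  [0] read 0x1C idx=1: raw=0x1D007 flags P=1 W=1 U=1 S=0
  [1] read 0x1D idx=30: raw=0x21007 flags P=1 W=1 U=1 S=0
  [2] read 0x21 idx=26: raw=0x23007 flags P=1 W=1 U=1 S=0
  → PA=0x23E79  (3 entries read)
#1 VA=0x2C3217139 (r,kernel):
  [0] read 0x1C idx=11: raw=0x26007 flags P=1 W=1 U=1 S=0
  [1] read 0x26 idx=25: raw=0x29007 flags P=1 W=1 U=1 S=0
  [2] read 0x29 idx=23: raw=0x2B007 flags P=1 W=1 U=1 S=0
  → PA=0x2B139  (3 entries read)
#2 VA=0x83A175AC (r,kernel):
  [0] read 0x1C idx=2: raw=0x2C007 flags P=1 W=1 U=1 S=0
  [1] read 0x2C idx=29: raw=0x2E007 flags P=1 W=1 U=1 S=0
  [2] read 0x2E idx=23: raw=0x30007 flags P=1 W=1 U=1 S=0
  → PA=0x305AC  (3 entries read)
#3 VA=0x2C3217139 (r,kernel):
  TLB hit vpn=0x2C3217 → PA=0x2B139
#4 VA=0x78381366F (r,kernel):
  [0] read 0x1C idx=30: raw=0x31007 flags P=1 W=1 U=1 S=0
  [1] read 0x31 idx=28: raw=0x35007 flags P=1 W=1 U=1 S=0
  [2] read 0x35 idx=19: raw=0x36007 flags P=1 W=1 U=1 S=0
  → PA=0x3666F  (3 entries read)
#5 VA=0x78381366F (r,kernel):
  TLB hit vpn=0x783813 → PA=0x3666F
#6 VA=0x142E0058B (r,kernel):
  [0] read 0x1C idx=5: raw=0x37007 flags P=1 W=1 U=1 S=0
  [1] read 0x37 idx=23: raw=0x19000 flags P=0 W=0 U=0 S=0
  ✗ PAGE_NOT_PRESENT  [2 reads]
#7 VA=0x1C0E0E767 (r,kernel):
  [0] read 0x1C idx=7: raw=0x3B007 flags P=1 W=1 U=1 S=0
  [1] read 0x3B idx=7: raw=0x3D007 flags P=1 W=1 U=1 S=0
  [2] read 0x3D idx=14: raw=0x3F007 flags P=1 W=1 U=1 S=0
  → PA=0x3F767  (3 entries read)

Access #4 PA: 0x3666F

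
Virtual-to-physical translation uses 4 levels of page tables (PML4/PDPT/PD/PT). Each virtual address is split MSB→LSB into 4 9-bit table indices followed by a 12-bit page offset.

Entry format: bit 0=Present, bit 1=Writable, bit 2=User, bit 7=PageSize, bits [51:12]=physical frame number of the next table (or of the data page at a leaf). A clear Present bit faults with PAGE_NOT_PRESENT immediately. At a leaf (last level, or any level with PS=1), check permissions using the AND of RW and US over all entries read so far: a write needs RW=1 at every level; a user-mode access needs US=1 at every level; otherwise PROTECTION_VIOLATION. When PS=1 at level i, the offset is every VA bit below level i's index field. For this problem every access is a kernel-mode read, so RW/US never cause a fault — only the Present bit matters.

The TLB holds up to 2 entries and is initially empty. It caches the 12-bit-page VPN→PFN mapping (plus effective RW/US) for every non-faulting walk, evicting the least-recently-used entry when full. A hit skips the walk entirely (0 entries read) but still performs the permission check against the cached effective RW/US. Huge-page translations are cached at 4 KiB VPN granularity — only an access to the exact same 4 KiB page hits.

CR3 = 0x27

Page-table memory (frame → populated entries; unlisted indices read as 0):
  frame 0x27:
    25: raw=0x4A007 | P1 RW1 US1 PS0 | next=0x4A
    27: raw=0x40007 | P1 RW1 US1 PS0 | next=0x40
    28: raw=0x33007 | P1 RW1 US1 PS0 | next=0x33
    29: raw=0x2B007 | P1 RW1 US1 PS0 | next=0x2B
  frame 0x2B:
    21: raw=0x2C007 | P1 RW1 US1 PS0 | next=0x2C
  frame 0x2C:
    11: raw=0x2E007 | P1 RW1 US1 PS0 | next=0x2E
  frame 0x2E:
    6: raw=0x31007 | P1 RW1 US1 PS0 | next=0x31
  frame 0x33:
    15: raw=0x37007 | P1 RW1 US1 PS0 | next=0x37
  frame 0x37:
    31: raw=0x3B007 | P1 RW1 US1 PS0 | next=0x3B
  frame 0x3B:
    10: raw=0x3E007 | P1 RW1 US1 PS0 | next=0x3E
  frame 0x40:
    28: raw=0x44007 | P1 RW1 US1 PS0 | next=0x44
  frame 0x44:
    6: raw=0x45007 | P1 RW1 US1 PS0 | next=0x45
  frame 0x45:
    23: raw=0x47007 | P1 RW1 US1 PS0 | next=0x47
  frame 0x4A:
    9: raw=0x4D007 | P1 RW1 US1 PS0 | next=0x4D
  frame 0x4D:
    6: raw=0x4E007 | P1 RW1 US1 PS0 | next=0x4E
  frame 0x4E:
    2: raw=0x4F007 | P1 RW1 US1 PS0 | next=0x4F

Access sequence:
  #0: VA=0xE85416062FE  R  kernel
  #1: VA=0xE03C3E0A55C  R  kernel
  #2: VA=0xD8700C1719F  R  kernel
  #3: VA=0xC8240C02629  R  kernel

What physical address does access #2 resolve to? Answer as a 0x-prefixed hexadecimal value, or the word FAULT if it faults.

Trace:
#0 VA=0xE85416062FE (r,kernel):
  L0 @0x27[29] → 0x2B007  P=1,RW=1,US=1,PS=0
  L1 @0x2B[21] → 0x2C007  P=1,RW=1,US=1,PS=0
  L2 @0x2C[11] → 0x2E007  P=1,RW=1,US=1,PS=0
  L3 @0x2E[6] → 0x31007  P=1,RW=1,US=1,PS=0
  ✓ 0x312FE  — 4 lookups
#1 VA=0xE03C3E0A55C (r,kernel):
  L0 @0x27[28] → 0x33007  P=1,RW=1,US=1,PS=0
  L1 @0x33[15] → 0x37007  P=1,RW=1,US=1,PS=0
  L2 @0x37[31] → 0x3B007  P=1,RW=1,US=1,PS=0
  L3 @0x3B[10] → 0x3E007  P=1,RW=1,US=1,PS=0
  ✓ 0x3E55C  — 4 lookups
#2 VA=0xD8700C1719F (r,kernel):
  L0 @0x27[27] → 0x40007  P=1,RW=1,US=1,PS=0
  L1 @0x40[28] → 0x44007  P=1,RW=1,US=1,PS=0
  L2 @0x44[6] → 0x45007  P=1,RW=1,US=1,PS=0
  L3 @0x45[23] → 0x47007  P=1,RW=1,US=1,PS=0
  ✓ 0x4719F  — 4 lookups
#3 VA=0xC8240C02629 (r,kernel):
  L0 @0x27[25] → 0x4A007  P=1,RW=1,US=1,PS=0
  L1 @0x4A[9] → 0x4D007  P=1,RW=1,US=1,PS=0
  L2 @0x4D[6] → 0x4E007  P=1,RW=1,US=1,PS=0
  L3 @0x4E[2] → 0x4F007  P=1,RW=1,US=1,PS=0
  ✓ 0x4F629  — 4 lookups

Access #2 PA: 0x4719F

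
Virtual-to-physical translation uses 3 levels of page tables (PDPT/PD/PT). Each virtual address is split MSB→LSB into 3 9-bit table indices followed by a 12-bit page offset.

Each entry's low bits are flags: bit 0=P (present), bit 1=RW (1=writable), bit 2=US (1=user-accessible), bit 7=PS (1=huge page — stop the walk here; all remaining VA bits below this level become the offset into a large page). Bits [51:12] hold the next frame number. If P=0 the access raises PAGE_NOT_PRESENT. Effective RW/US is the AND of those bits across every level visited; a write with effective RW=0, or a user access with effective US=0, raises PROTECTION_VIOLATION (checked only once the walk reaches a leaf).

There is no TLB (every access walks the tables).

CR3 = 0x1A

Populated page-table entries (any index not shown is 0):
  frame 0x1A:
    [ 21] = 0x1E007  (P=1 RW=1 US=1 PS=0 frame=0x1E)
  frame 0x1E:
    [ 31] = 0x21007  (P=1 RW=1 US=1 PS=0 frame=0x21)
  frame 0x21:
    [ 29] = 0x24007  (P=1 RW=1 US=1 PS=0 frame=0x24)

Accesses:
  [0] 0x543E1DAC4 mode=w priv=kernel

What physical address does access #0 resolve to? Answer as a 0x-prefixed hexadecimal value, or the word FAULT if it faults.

Trace:
#0 VA=0x543E1DAC4 (w,kernel):
  L0 @0x1A[21] → 0x1E007  P=1,RW=1,US=1,PS=0
  L1 @0x1E[31] → 0x21007  P=1,RW=1,US=1,PS=0
  L2 @0x21[29] → 0x24007  P=1,RW=1,US=1,PS=0
  ⇒ phys 0x24AC4  [3 reads]

Access #0 PA: 0x24AC4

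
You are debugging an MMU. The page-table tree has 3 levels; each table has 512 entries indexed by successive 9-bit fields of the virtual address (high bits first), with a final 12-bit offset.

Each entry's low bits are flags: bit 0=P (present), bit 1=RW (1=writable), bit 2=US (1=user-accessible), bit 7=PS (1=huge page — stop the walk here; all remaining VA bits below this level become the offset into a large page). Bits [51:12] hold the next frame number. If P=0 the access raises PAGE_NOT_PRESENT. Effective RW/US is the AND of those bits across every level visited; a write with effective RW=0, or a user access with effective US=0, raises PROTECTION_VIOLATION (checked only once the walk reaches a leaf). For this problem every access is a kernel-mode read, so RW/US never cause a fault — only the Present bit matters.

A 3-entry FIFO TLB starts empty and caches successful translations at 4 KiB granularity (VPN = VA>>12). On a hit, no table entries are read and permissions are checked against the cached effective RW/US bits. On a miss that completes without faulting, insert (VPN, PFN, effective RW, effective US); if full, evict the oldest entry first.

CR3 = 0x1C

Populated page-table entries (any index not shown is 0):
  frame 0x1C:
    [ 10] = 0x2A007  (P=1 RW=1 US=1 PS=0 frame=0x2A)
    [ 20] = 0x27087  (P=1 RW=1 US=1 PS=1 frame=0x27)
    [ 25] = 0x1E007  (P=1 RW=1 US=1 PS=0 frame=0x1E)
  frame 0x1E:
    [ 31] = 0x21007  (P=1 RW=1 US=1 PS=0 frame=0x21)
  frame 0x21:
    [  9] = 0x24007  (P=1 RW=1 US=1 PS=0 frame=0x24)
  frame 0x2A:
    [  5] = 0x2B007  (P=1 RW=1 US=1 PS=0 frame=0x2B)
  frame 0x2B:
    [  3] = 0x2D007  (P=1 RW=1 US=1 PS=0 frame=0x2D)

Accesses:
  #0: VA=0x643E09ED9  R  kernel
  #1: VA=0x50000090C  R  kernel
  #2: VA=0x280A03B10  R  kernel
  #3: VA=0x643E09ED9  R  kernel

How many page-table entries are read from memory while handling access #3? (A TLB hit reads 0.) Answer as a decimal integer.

Walk each access:
#0 VA=0x643E09ED9 (r,kernel):
  [0] read 0x1C idx=25: raw=0x1E007 flags P=1 W=1 U=1 S=0
  [1] read 0x1E idx=31: raw=0x21007 flags P=1 W=1 U=1 S=0
  [2] read 0x21 idx=9: raw=0x24007 flags P=1 W=1 U=1 S=0
  ⇒ phys 0x24ED9  [3 reads]
#1 VA=0x50000090C (r,kernel):
  [0] read 0x1C idx=20: raw=0x27087 flags P=1 W=1 U=1 S=1
  ⇒ phys 0x2790C (huge @L0)  [1 reads]
#2 VA=0x280A03B10 (r,kernel):
  [0] read 0x1C idx=10: raw=0x2A007 flags P=1 W=1 U=1 S=0
  [1] read 0x2A idx=5: raw=0x2B007 flags P=1 W=1 U=1 S=0
  [2] read 0x2B idx=3: raw=0x2D007 flags P=1 W=1 U=1 S=0
  ⇒ phys 0x2DB10  [3 reads]
#3 VA=0x643E09ED9 (r,kernel):
  TLB hit vpn=0x643E09 → PA=0x24ED9

Entries read for #3: 0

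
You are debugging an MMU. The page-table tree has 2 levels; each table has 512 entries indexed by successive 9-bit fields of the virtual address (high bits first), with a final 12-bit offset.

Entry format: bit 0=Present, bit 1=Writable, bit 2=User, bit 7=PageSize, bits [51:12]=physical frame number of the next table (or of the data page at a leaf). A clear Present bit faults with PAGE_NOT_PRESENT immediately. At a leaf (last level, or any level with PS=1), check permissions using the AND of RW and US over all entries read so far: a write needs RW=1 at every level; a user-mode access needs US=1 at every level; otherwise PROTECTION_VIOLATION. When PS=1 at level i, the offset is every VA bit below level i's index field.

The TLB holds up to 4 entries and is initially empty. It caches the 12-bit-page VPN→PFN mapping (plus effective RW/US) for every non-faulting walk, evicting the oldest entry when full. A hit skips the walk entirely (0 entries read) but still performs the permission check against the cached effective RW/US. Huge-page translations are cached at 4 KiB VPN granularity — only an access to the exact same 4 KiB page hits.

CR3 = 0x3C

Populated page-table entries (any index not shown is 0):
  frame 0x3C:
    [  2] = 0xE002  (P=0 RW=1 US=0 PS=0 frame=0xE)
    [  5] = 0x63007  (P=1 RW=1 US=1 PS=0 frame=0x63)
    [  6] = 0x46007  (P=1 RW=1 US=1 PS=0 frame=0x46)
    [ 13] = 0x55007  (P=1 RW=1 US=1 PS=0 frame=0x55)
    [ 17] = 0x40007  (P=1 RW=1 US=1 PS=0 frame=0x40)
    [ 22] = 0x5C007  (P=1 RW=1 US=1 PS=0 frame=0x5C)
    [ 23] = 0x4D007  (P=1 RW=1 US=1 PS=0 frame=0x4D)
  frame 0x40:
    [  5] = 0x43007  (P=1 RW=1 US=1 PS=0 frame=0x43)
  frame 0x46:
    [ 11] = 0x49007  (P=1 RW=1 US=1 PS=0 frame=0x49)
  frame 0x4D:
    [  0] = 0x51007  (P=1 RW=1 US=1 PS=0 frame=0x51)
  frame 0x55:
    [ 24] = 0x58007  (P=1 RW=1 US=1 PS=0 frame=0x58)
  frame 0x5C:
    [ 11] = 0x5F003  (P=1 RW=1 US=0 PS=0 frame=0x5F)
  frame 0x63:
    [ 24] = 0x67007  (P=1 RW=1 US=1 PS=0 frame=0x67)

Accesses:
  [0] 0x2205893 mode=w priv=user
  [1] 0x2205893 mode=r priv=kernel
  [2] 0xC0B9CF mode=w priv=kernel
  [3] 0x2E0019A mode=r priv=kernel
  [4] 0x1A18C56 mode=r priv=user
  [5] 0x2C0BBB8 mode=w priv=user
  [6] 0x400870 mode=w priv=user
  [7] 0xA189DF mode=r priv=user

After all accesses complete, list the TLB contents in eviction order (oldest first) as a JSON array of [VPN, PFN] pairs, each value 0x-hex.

Walk each access:
#0 VA=0x2205893 (w,user):
  L0 @0x3C[17] → 0x40007  P=1,RW=1,US=1,PS=0
  L1 @0x40[5] → 0x43007  P=1,RW=1,US=1,PS=0
  → PA=0x43893  (2 entries read)
#1 VA=0x2205893 (r,kernel):
  TLB hit vpn=0x2205 → PA=0x43893
#2 VA=0xC0B9CF (w,kernel):
  L0 @0x3C[6] → 0x46007  P=1,RW=1,US=1,PS=0
  L1 @0x46[11] → 0x49007  P=1,RW=1,US=1,PS=0
  → PA=0x499CF  (2 entries read)
#3 VA=0x2E0019A (r,kernel):
  L0 @0x3C[23] → 0x4D007  P=1,RW=1,US=1,PS=0
  L1 @0x4D[0] → 0x51007  P=1,RW=1,US=1,PS=0
  → PA=0x5119A  (2 entries read)
#4 VA=0x1A18C56 (r,user):
  L0 @0x3C[13] → 0x55007  P=1,RW=1,US=1,PS=0
  L1 @0x55[24] → 0x58007  P=1,RW=1,US=1,PS=0
  → PA=0x58C56  (2 entries read)
#5 VA=0x2C0BBB8 (w,user):
  L0 @0x3C[22] → 0x5C007  P=1,RW=1,US=1,PS=0
  L1 @0x5C[11] → 0x5F003  P=1,RW=1,US=0,PS=0
  ✗ PROTECTION_VIOLATION  [2 reads]
#6 VA=0x400870 (w,user):
  L0 @0x3C[2] → 0xE002  P=0,RW=1,US=0,PS=0
  ✗ PAGE_NOT_PRESENT  [1 reads]
#7 VA=0xA189DF (r,user):
  L0 @0x3C[5] → 0x63007  P=1,RW=1,US=1,PS=0
  L1 @0x63[24] → 0x67007  P=1,RW=1,US=1,PS=0
  → PA=0x679DF  (2 entries read)

TLB: [["0xC0B", "0x49"], ["0x2E00", "0x51"], ["0x1A18", "0x58"], ["0xA18", "0x67"]]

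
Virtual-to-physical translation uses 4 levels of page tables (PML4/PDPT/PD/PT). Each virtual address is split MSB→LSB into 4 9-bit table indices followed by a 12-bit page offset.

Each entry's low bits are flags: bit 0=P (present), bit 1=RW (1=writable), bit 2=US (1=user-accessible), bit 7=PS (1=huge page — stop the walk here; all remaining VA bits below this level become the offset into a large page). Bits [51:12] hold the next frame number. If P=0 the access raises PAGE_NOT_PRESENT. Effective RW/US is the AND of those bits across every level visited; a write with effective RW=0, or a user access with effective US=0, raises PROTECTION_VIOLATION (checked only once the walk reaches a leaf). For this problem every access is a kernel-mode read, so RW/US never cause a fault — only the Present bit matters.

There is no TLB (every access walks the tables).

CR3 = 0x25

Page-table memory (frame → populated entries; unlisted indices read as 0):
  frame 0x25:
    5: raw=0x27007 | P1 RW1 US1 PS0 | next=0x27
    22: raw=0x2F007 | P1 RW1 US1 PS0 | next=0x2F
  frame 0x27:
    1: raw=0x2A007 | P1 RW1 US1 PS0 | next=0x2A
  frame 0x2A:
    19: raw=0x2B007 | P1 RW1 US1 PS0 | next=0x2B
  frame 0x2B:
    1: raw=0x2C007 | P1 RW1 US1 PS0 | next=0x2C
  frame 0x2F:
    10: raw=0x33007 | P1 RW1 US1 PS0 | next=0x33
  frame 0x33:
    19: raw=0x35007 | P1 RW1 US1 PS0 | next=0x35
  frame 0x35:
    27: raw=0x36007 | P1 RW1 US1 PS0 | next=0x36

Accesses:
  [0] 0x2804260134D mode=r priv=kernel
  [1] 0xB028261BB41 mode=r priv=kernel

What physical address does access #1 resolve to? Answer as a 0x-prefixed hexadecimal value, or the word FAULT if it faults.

Walk each access:
#0 VA=0x2804260134D (r,kernel):
  L0: frame=0x25 idx=5 entry=0x27007 [P=1 RW=1 US=1 PS=0]
  L1: frame=0x27 idx=1 entry=0x2A007 [P=1 RW=1 US=1 PS=0]
  L2: frame=0x2A idx=19 entry=0x2B007 [P=1 RW=1 US=1 PS=0]
  L3: frame=0x2B idx=1 entry=0x2C007 [P=1 RW=1 US=1 PS=0]
  ⇒ phys 0x2C34D  [4 reads]
#1 VA=0xB028261BB41 (r,kernel):
  L0: frame=0x25 idx=22 entry=0x2F007 [P=1 RW=1 US=1 PS=0]
  L1: frame=0x2F idx=10 entry=0x33007 [P=1 RW=1 US=1 PS=0]
  L2: frame=0x33 idx=19 entry=0x35007 [P=1 RW=1 US=1 PS=0]
  L3: frame=0x35 idx=27 entry=0x36007 [P=1 RW=1 US=1 PS=0]
  ⇒ phys 0x36B41  [4 reads]

Access #1 PA: 0x36B41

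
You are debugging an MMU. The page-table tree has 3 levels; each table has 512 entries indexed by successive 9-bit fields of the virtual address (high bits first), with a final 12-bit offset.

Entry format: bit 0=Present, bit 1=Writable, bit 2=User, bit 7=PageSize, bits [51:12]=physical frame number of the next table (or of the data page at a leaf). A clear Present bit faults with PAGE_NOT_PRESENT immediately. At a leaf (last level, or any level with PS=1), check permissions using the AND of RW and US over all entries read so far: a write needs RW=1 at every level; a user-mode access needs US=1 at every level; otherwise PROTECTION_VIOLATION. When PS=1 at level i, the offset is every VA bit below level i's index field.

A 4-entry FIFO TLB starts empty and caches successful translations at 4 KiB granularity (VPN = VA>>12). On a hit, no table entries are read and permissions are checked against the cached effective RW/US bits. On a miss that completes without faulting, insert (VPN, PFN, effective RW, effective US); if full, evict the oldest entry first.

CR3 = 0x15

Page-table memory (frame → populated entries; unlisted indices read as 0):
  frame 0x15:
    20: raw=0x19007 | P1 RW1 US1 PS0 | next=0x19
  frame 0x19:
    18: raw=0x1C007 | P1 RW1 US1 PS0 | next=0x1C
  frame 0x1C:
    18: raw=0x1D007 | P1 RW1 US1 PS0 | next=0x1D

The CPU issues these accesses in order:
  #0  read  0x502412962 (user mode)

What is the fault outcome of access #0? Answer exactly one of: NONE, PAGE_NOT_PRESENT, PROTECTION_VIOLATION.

Trace:
#0 VA=0x502412962 (r,user):
  [0] read 0x15 idx=20: raw=0x19007 flags P=1 W=1 U=1 S=0
  [1] read 0x19 idx=18: raw=0x1C007 flags P=1 W=1 U=1 S=0
  [2] read 0x1C idx=18: raw=0x1D007 flags P=1 W=1 U=1 S=0
  ✓ 0x1D962  — 3 lookups

Access #0 fault: NONE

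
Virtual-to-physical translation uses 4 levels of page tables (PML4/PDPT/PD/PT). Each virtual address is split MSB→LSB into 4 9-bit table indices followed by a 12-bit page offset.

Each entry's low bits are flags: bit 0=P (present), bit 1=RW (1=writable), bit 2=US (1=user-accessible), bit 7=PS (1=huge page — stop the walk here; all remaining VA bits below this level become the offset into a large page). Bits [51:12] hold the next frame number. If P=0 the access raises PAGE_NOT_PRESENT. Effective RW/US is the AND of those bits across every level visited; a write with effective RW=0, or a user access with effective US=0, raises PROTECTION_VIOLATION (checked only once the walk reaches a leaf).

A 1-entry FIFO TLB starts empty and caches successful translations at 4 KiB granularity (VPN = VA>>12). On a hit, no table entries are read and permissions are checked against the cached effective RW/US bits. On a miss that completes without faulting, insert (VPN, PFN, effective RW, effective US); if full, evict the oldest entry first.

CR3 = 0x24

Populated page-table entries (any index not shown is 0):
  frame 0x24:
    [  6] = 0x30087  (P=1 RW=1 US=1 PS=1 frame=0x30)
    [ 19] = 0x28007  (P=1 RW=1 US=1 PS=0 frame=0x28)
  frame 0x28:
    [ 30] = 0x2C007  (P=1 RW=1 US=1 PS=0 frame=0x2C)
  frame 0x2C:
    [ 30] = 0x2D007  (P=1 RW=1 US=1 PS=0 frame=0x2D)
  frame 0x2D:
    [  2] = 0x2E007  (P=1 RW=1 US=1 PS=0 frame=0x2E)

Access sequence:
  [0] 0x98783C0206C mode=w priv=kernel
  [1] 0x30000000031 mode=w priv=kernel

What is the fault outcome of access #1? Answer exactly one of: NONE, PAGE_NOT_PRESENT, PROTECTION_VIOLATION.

Trace:
#0 VA=0x98783C0206C (w,kernel):
  L0: frame=0x24 idx=19 entry=0x28007 [P=1 RW=1 US=1 PS=0]
  L1: frame=0x28 idx=30 entry=0x2C007 [P=1 RW=1 US=1 PS=0]
  L2: frame=0x2C idx=30 entry=0x2D007 [P=1 RW=1 US=1 PS=0]
  L3: frame=0x2D idx=2 entry=0x2E007 [P=1 RW=1 US=1 PS=0]
  ⇒ phys 0x2E06C  [4 reads]
#1 VA=0x30000000031 (w,kernel):
  L0: frame=0x24 idx=6 entry=0x30087 [P=1 RW=1 US=1 PS=1]
  ⇒ phys 0x30031 (huge @L0)  [1 reads]

Access #1 fault: NONE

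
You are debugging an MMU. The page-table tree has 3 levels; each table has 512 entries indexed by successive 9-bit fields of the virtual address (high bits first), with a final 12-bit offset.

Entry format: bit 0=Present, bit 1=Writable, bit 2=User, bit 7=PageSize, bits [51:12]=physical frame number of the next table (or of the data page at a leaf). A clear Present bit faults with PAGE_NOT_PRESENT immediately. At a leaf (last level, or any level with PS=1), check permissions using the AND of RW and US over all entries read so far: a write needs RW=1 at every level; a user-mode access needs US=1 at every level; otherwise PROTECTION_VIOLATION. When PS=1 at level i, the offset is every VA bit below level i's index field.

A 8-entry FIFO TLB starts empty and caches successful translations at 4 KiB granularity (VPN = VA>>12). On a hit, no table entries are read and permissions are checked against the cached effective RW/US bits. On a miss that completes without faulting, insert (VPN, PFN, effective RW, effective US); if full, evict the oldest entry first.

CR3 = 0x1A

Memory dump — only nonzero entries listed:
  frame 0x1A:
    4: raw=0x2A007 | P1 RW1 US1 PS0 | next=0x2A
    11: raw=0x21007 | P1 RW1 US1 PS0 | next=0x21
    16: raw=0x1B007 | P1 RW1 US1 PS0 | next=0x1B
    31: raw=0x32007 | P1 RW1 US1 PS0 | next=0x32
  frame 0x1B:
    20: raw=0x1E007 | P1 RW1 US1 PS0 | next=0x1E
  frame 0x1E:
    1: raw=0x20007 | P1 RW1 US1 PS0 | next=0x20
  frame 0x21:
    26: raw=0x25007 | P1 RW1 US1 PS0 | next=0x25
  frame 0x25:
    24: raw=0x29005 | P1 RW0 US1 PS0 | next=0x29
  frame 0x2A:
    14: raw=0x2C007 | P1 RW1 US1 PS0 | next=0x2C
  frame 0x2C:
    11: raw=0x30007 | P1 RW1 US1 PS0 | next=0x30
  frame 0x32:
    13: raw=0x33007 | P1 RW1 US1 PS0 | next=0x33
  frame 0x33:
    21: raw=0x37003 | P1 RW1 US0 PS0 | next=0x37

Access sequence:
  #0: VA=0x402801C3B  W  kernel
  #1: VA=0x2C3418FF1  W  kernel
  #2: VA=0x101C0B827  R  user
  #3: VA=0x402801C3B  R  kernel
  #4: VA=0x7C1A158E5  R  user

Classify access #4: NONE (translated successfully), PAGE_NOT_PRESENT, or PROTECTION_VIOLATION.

Per-access translation:
#0 VA=0x402801C3B (w,kernel):
  L0: frame=0x1A idx=16 entry=0x1B007 [P=1 RW=1 US=1 PS=0]
  L1: frame=0x1B idx=20 entry=0x1E007 [P=1 RW=1 US=1 PS=0]
  L2: frame=0x1E idx=1 entry=0x20007 [P=1 RW=1 US=1 PS=0]
  → PA=0x20C3B  (3 entries read)
#1 VA=0x2C3418FF1 (w,kernel):
  L0: frame=0x1A idx=11 entry=0x21007 [P=1 RW=1 US=1 PS=0]
  L1: frame=0x21 idx=26 entry=0x25007 [P=1 RW=1 US=1 PS=0]
  L2: frame=0x25 idx=24 entry=0x29005 [P=1 RW=0 US=1 PS=0]
  ✗ PROTECTION_VIOLATION  [3 reads]
#2 VA=0x101C0B827 (r,user):
  L0: frame=0x1A idx=4 entry=0x2A007 [P=1 RW=1 US=1 PS=0]
  L1: frame=0x2A idx=14 entry=0x2C007 [P=1 RW=1 US=1 PS=0]
  L2: frame=0x2C idx=11 entry=0x30007 [P=1 RW=1 US=1 PS=0]
  → PA=0x30827  (3 entries read)
#3 VA=0x402801C3B (r,kernel):
  TLB hit vpn=0x402801 → PA=0x20C3B
#4 VA=0x7C1A158E5 (r,user):
  L0: frame=0x1A idx=31 entry=0x32007 [P=1 RW=1 US=1 PS=0]
  L1: frame=0x32 idx=13 entry=0x33007 [P=1 RW=1 US=1 PS=0]
  L2: frame=0x33 idx=21 entry=0x37003 [P=1 RW=1 US=0 PS=0]
  ✗ PROTECTION_VIOLATION  [3 reads]

Access #4 fault: PROTECTION_VIOLATION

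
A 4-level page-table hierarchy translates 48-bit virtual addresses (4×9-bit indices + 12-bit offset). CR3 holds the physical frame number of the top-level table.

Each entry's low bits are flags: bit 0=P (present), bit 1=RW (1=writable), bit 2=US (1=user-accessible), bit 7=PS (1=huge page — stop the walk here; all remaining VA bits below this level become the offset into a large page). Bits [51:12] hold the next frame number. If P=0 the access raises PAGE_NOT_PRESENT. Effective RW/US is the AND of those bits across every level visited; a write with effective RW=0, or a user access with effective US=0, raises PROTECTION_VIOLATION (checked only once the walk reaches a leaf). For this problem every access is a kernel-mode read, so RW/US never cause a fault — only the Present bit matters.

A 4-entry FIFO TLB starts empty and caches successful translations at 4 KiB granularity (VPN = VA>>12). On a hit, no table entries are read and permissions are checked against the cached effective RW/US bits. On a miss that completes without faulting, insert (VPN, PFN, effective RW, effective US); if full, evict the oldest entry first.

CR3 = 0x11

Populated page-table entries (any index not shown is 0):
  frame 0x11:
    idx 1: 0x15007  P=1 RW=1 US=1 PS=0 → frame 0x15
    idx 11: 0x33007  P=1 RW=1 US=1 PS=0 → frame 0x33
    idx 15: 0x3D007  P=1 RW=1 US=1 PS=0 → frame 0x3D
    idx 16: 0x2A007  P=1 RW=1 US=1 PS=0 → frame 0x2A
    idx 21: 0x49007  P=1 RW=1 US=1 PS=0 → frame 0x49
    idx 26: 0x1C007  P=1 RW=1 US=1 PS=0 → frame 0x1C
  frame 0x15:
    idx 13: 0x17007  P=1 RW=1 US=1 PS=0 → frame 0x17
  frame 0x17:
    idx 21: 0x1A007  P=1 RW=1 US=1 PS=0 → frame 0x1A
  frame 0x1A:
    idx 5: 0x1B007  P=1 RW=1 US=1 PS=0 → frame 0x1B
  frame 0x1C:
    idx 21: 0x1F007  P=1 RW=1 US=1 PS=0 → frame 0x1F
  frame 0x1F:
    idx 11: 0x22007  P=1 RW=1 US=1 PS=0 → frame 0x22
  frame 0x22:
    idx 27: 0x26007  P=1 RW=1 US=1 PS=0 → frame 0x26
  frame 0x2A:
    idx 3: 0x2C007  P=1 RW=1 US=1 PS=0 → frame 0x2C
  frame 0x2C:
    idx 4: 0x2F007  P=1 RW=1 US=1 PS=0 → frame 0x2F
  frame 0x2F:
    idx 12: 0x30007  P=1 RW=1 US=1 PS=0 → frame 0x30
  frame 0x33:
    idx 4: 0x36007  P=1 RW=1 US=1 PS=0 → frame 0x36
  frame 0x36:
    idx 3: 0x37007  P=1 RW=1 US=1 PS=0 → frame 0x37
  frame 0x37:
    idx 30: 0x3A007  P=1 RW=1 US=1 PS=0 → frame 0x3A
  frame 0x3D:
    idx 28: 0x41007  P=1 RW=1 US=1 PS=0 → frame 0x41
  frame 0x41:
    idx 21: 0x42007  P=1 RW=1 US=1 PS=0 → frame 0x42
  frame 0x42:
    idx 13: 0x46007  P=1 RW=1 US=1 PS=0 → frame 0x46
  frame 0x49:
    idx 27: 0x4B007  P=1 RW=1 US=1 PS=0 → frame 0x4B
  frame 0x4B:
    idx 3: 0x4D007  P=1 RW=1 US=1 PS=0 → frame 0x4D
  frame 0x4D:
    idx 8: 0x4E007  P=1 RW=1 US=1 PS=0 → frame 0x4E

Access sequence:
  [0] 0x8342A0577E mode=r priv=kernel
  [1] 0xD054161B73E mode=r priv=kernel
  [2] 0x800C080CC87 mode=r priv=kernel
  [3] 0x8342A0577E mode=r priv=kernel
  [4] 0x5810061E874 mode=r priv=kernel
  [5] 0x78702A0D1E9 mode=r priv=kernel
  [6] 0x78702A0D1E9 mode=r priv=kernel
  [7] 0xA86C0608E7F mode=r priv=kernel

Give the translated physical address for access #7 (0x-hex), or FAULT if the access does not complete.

Trace:
#0 VA=0x8342A0577E (r,kernel):
  L0 @0x11[1] → 0x15007  P=1,RW=1,US=1,PS=0
  L1 @0x15[13] → 0x17007  P=1,RW=1,US=1,PS=0
  L2 @0x17[21] → 0x1A007  P=1,RW=1,US=1,PS=0
  L3 @0x1A[5] → 0x1B007  P=1,RW=1,US=1,PS=0
  → PA=0x1B77E  (4 entries read)
#1 VA=0xD054161B73E (r,kernel):
  L0 @0x11[26] → 0x1C007  P=1,RW=1,US=1,PS=0
  L1 @0x1C[21] → 0x1F007  P=1,RW=1,US=1,PS=0
  L2 @0x1F[11] → 0x22007  P=1,RW=1,US=1,PS=0
  L3 @0x22[27] → 0x26007  P=1,RW=1,US=1,PS=0
  → PA=0x2673E  (4 entries read)
#2 VA=0x800C080CC87 (r,kernel):
  L0 @0x11[16] → 0x2A007  P=1,RW=1,US=1,PS=0
  L1 @0x2A[3] → 0x2C007  P=1,RW=1,US=1,PS=0
  L2 @0x2C[4] → 0x2F007  P=1,RW=1,US=1,PS=0
  L3 @0x2F[12] → 0x30007  P=1,RW=1,US=1,PS=0
  → PA=0x30C87  (4 entries read)
#3 VA=0x8342A0577E (r,kernel):
  TLB hit vpn=0x8342A05 → PA=0x1B77E
#4 VA=0x5810061E874 (r,kernel):
  L0 @0x11[11] → 0x33007  P=1,RW=1,US=1,PS=0
  L1 @0x33[4] → 0x36007  P=1,RW=1,US=1,PS=0
  L2 @0x36[3] → 0x37007  P=1,RW=1,US=1,PS=0
  L3 @0x37[30] → 0x3A007  P=1,RW=1,US=1,PS=0
  → PA=0x3A874  (4 entries read)
#5 VA=0x78702A0D1E9 (r,kernel):
  L0 @0x11[15] → 0x3D007  P=1,RW=1,US=1,PS=0
  L1 @0x3D[28] → 0x41007  P=1,RW=1,US=1,PS=0
  L2 @0x41[21] → 0x42007  P=1,RW=1,US=1,PS=0
  L3 @0x42[13] → 0x46007  P=1,RW=1,US=1,PS=0
  → PA=0x461E9  (4 entries read)
#6 VA=0x78702A0D1E9 (r,kernel):
  TLB hit vpn=0x78702A0D → PA=0x461E9
#7 VA=0xA86C0608E7F (r,kernel):
  L0 @0x11[21] → 0x49007  P=1,RW=1,US=1,PS=0
  L1 @0x49[27] → 0x4B007  P=1,RW=1,US=1,PS=0
  L2 @0x4B[3] → 0x4D007  P=1,RW=1,US=1,PS=0
  L3 @0x4D[8] → 0x4E007  P=1,RW=1,US=1,PS=0
  → PA=0x4EE7F  (4 entries read)

Access #7 PA: 0x4EE7F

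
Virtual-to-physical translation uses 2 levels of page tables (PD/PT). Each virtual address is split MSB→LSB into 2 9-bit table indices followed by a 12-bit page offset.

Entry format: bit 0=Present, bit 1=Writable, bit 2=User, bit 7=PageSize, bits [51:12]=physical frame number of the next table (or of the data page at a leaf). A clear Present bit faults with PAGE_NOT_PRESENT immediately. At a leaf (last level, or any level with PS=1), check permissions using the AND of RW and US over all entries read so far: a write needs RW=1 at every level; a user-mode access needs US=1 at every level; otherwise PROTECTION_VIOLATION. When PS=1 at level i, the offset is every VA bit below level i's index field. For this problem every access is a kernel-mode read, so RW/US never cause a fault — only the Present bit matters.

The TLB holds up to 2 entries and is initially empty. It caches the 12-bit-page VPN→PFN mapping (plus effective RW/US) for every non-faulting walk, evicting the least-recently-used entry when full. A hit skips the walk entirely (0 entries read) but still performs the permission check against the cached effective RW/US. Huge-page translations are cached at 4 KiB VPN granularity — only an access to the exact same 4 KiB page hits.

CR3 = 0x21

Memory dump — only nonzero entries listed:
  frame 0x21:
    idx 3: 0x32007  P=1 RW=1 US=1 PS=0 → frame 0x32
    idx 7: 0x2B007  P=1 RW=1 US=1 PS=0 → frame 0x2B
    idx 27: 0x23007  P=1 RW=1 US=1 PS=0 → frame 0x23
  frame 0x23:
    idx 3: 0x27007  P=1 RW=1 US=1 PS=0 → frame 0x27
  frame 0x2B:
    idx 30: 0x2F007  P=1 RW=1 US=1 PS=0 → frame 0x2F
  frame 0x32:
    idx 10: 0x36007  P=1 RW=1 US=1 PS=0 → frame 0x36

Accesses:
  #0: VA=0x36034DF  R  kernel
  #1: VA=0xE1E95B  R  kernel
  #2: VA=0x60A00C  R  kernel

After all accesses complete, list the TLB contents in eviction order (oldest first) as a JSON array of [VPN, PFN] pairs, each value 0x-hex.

Walk each access:
#0 VA=0x36034DF (r,kernel):
  lvl0: tbl 0x21, slot 27 ⇒ 0x23007 (P1/RW1/US1/PS0)
  lvl1: tbl 0x23, slot 3 ⇒ 0x27007 (P1/RW1/US1/PS0)
  → PA=0x274DF  (2 entries read)
#1 VA=0xE1E95B (r,kernel):
  lvl0: tbl 0x21, slot 7 ⇒ 0x2B007 (P1/RW1/US1/PS0)
  lvl1: tbl 0x2B, slot 30 ⇒ 0x2F007 (P1/RW1/US1/PS0)
  → PA=0x2F95B  (2 entries read)
#2 VA=0x60A00C (r,kernel):
  lvl0: tbl 0x21, slot 3 ⇒ 0x32007 (P1/RW1/US1/PS0)
  lvl1: tbl 0x32, slot 10 ⇒ 0x36007 (P1/RW1/US1/PS0)
  → PA=0x3600C  (2 entries read)

TLB: [["0xE1E", "0x2F"], ["0x60A", "0x36"]]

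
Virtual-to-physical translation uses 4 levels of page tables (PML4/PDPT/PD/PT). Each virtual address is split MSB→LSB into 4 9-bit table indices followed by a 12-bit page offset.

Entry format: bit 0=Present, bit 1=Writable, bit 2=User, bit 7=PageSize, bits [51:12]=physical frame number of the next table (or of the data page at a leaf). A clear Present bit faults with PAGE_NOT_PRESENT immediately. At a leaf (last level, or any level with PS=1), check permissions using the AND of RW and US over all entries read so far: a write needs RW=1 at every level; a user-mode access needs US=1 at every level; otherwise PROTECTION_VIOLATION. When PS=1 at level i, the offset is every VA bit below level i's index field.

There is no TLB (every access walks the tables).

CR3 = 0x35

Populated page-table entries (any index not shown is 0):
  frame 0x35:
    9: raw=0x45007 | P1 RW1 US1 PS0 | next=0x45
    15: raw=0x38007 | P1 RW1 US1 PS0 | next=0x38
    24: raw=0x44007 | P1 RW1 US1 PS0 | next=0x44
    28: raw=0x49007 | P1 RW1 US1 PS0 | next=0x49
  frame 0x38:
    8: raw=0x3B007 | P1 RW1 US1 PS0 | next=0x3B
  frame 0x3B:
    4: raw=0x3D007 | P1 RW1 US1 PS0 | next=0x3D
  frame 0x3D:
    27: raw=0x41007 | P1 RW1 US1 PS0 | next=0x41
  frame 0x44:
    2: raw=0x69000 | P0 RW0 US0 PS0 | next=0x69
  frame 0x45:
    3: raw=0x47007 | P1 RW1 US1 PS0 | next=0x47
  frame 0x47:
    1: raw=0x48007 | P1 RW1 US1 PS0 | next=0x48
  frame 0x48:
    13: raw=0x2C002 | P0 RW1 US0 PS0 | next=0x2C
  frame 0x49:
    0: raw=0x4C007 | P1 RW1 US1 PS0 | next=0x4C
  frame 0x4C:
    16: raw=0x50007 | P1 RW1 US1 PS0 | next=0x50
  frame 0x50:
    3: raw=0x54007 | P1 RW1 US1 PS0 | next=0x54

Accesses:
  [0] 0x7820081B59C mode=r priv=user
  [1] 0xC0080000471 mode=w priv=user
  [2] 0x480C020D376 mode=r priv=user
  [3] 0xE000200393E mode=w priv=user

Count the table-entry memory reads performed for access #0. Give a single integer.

Walk each access:
#0 VA=0x7820081B59C (r,user):
  L0 @0x35[15] → 0x38007  P=1,RW=1,US=1,PS=0
  L1 @0x38[8] → 0x3B007  P=1,RW=1,US=1,PS=0
  L2 @0x3B[4] → 0x3D007  P=1,RW=1,US=1,PS=0
  L3 @0x3D[27] → 0x41007  P=1,RW=1,US=1,PS=0
  → PA=0x4159C  (4 entries read)
#1 VA=0xC0080000471 (w,user):
  L0 @0x35[24] → 0x44007  P=1,RW=1,US=1,PS=0
  L1 @0x44[2] → 0x69000  P=0,RW=0,US=0,PS=0
  ✗ PAGE_NOT_PRESENT  [2 reads]
#2 VA=0x480C020D376 (r,user):
  L0 @0x35[9] → 0x45007  P=1,RW=1,US=1,PS=0
  L1 @0x45[3] → 0x47007  P=1,RW=1,US=1,PS=0
  L2 @0x47[1] → 0x48007  P=1,RW=1,US=1,PS=0
  L3 @0x48[13] → 0x2C002  P=0,RW=1,US=0,PS=0
  ✗ PAGE_NOT_PRESENT  [4 reads]
#3 VA=0xE000200393E (w,user):
  L0 @0x35[28] → 0x49007  P=1,RW=1,US=1,PS=0
  L1 @0x49[0] → 0x4C007  P=1,RW=1,US=1,PS=0
  L2 @0x4C[16] → 0x50007  P=1,RW=1,US=1,PS=0
  L3 @0x50[3] → 0x54007  P=1,RW=1,US=1,PS=0
  → PA=0x5493E  (4 entries read)

Entries read for #0: 4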